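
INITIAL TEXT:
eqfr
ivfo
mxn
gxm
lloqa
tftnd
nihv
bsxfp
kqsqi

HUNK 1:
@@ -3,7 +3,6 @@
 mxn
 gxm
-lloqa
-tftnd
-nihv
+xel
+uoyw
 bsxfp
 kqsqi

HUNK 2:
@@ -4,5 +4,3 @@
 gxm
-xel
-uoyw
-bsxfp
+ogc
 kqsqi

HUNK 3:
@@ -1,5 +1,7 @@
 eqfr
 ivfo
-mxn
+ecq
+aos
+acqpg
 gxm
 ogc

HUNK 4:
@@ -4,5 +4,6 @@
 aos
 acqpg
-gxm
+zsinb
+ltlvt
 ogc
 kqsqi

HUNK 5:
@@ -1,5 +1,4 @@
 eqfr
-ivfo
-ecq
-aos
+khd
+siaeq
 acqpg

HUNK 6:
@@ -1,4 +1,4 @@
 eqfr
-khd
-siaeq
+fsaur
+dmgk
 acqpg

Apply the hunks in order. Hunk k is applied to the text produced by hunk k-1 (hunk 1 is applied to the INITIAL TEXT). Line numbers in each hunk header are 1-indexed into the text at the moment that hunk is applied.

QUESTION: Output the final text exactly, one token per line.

Answer: eqfr
fsaur
dmgk
acqpg
zsinb
ltlvt
ogc
kqsqi

Derivation:
Hunk 1: at line 3 remove [lloqa,tftnd,nihv] add [xel,uoyw] -> 8 lines: eqfr ivfo mxn gxm xel uoyw bsxfp kqsqi
Hunk 2: at line 4 remove [xel,uoyw,bsxfp] add [ogc] -> 6 lines: eqfr ivfo mxn gxm ogc kqsqi
Hunk 3: at line 1 remove [mxn] add [ecq,aos,acqpg] -> 8 lines: eqfr ivfo ecq aos acqpg gxm ogc kqsqi
Hunk 4: at line 4 remove [gxm] add [zsinb,ltlvt] -> 9 lines: eqfr ivfo ecq aos acqpg zsinb ltlvt ogc kqsqi
Hunk 5: at line 1 remove [ivfo,ecq,aos] add [khd,siaeq] -> 8 lines: eqfr khd siaeq acqpg zsinb ltlvt ogc kqsqi
Hunk 6: at line 1 remove [khd,siaeq] add [fsaur,dmgk] -> 8 lines: eqfr fsaur dmgk acqpg zsinb ltlvt ogc kqsqi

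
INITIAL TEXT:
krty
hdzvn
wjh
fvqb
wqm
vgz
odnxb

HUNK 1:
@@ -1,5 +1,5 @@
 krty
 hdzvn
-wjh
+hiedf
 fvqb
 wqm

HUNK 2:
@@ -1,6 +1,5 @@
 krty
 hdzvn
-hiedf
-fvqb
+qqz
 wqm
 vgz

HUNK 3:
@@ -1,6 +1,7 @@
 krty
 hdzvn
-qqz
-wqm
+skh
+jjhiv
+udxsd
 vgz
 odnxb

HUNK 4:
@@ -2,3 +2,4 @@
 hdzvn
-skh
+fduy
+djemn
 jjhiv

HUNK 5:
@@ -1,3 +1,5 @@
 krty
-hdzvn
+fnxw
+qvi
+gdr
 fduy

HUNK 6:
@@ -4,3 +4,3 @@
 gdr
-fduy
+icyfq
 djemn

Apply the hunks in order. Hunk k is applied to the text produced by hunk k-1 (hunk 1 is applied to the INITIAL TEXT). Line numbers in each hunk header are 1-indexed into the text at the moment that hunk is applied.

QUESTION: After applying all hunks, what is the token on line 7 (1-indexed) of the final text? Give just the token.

Hunk 1: at line 1 remove [wjh] add [hiedf] -> 7 lines: krty hdzvn hiedf fvqb wqm vgz odnxb
Hunk 2: at line 1 remove [hiedf,fvqb] add [qqz] -> 6 lines: krty hdzvn qqz wqm vgz odnxb
Hunk 3: at line 1 remove [qqz,wqm] add [skh,jjhiv,udxsd] -> 7 lines: krty hdzvn skh jjhiv udxsd vgz odnxb
Hunk 4: at line 2 remove [skh] add [fduy,djemn] -> 8 lines: krty hdzvn fduy djemn jjhiv udxsd vgz odnxb
Hunk 5: at line 1 remove [hdzvn] add [fnxw,qvi,gdr] -> 10 lines: krty fnxw qvi gdr fduy djemn jjhiv udxsd vgz odnxb
Hunk 6: at line 4 remove [fduy] add [icyfq] -> 10 lines: krty fnxw qvi gdr icyfq djemn jjhiv udxsd vgz odnxb
Final line 7: jjhiv

Answer: jjhiv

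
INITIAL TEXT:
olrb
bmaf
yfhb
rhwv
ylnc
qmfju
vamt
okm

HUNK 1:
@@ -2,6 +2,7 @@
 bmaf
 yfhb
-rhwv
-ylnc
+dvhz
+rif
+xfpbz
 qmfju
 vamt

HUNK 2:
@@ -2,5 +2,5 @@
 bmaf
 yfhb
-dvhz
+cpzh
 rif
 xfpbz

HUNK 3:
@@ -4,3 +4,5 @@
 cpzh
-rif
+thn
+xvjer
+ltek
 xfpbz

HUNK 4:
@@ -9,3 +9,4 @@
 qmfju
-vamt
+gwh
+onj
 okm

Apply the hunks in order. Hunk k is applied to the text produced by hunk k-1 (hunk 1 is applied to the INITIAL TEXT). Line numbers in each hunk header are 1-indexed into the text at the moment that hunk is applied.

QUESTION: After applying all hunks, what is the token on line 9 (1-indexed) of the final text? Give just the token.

Hunk 1: at line 2 remove [rhwv,ylnc] add [dvhz,rif,xfpbz] -> 9 lines: olrb bmaf yfhb dvhz rif xfpbz qmfju vamt okm
Hunk 2: at line 2 remove [dvhz] add [cpzh] -> 9 lines: olrb bmaf yfhb cpzh rif xfpbz qmfju vamt okm
Hunk 3: at line 4 remove [rif] add [thn,xvjer,ltek] -> 11 lines: olrb bmaf yfhb cpzh thn xvjer ltek xfpbz qmfju vamt okm
Hunk 4: at line 9 remove [vamt] add [gwh,onj] -> 12 lines: olrb bmaf yfhb cpzh thn xvjer ltek xfpbz qmfju gwh onj okm
Final line 9: qmfju

Answer: qmfju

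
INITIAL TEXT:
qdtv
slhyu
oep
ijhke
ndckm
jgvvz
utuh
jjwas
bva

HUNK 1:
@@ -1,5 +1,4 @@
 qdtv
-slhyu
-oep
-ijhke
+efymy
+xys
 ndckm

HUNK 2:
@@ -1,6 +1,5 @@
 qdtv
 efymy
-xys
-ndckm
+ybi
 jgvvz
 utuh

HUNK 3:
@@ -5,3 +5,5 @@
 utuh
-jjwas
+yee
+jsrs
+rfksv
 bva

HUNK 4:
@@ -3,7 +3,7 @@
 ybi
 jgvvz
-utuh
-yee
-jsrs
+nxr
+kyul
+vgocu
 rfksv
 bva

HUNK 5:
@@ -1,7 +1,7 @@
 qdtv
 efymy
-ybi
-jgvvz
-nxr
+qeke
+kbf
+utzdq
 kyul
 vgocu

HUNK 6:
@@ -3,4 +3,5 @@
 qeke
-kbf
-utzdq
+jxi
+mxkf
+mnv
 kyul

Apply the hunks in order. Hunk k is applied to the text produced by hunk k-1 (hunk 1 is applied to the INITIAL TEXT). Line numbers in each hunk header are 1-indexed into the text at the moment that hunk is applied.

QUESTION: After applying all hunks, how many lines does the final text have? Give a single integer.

Answer: 10

Derivation:
Hunk 1: at line 1 remove [slhyu,oep,ijhke] add [efymy,xys] -> 8 lines: qdtv efymy xys ndckm jgvvz utuh jjwas bva
Hunk 2: at line 1 remove [xys,ndckm] add [ybi] -> 7 lines: qdtv efymy ybi jgvvz utuh jjwas bva
Hunk 3: at line 5 remove [jjwas] add [yee,jsrs,rfksv] -> 9 lines: qdtv efymy ybi jgvvz utuh yee jsrs rfksv bva
Hunk 4: at line 3 remove [utuh,yee,jsrs] add [nxr,kyul,vgocu] -> 9 lines: qdtv efymy ybi jgvvz nxr kyul vgocu rfksv bva
Hunk 5: at line 1 remove [ybi,jgvvz,nxr] add [qeke,kbf,utzdq] -> 9 lines: qdtv efymy qeke kbf utzdq kyul vgocu rfksv bva
Hunk 6: at line 3 remove [kbf,utzdq] add [jxi,mxkf,mnv] -> 10 lines: qdtv efymy qeke jxi mxkf mnv kyul vgocu rfksv bva
Final line count: 10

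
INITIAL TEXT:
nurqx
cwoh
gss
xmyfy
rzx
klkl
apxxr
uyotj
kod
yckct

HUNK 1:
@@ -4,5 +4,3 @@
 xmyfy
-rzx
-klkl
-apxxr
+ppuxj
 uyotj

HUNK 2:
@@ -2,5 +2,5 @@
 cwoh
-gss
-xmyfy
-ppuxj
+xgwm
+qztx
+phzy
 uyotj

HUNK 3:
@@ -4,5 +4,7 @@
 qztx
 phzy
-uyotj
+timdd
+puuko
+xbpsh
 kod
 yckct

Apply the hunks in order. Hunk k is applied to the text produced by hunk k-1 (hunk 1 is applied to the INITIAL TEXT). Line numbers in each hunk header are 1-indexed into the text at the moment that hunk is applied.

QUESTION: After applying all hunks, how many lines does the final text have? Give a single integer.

Answer: 10

Derivation:
Hunk 1: at line 4 remove [rzx,klkl,apxxr] add [ppuxj] -> 8 lines: nurqx cwoh gss xmyfy ppuxj uyotj kod yckct
Hunk 2: at line 2 remove [gss,xmyfy,ppuxj] add [xgwm,qztx,phzy] -> 8 lines: nurqx cwoh xgwm qztx phzy uyotj kod yckct
Hunk 3: at line 4 remove [uyotj] add [timdd,puuko,xbpsh] -> 10 lines: nurqx cwoh xgwm qztx phzy timdd puuko xbpsh kod yckct
Final line count: 10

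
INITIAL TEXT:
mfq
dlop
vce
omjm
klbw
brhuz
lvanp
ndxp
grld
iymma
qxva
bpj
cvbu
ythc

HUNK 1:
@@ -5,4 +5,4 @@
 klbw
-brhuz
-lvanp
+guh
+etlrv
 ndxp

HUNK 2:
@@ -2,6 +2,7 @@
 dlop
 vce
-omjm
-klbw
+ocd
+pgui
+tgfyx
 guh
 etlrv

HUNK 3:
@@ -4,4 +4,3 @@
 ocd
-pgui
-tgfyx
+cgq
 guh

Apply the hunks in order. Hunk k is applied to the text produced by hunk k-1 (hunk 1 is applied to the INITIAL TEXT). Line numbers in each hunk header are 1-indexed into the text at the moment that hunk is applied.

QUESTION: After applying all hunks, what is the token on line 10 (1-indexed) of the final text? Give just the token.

Answer: iymma

Derivation:
Hunk 1: at line 5 remove [brhuz,lvanp] add [guh,etlrv] -> 14 lines: mfq dlop vce omjm klbw guh etlrv ndxp grld iymma qxva bpj cvbu ythc
Hunk 2: at line 2 remove [omjm,klbw] add [ocd,pgui,tgfyx] -> 15 lines: mfq dlop vce ocd pgui tgfyx guh etlrv ndxp grld iymma qxva bpj cvbu ythc
Hunk 3: at line 4 remove [pgui,tgfyx] add [cgq] -> 14 lines: mfq dlop vce ocd cgq guh etlrv ndxp grld iymma qxva bpj cvbu ythc
Final line 10: iymma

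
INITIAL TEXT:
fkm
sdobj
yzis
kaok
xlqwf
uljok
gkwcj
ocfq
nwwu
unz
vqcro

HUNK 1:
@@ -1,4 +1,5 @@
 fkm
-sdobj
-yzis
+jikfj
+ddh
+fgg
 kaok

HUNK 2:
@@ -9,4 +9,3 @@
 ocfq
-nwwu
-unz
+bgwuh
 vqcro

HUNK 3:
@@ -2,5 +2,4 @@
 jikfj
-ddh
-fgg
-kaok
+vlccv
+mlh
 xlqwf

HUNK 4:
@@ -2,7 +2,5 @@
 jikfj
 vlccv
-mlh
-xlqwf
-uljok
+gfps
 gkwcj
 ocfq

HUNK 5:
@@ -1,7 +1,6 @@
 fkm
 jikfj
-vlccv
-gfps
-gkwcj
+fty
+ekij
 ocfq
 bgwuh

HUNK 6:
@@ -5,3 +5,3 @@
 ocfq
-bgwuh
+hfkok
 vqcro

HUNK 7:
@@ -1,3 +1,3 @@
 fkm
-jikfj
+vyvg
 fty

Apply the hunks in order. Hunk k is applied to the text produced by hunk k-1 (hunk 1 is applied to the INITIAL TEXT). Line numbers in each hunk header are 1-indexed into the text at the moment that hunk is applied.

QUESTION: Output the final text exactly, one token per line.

Hunk 1: at line 1 remove [sdobj,yzis] add [jikfj,ddh,fgg] -> 12 lines: fkm jikfj ddh fgg kaok xlqwf uljok gkwcj ocfq nwwu unz vqcro
Hunk 2: at line 9 remove [nwwu,unz] add [bgwuh] -> 11 lines: fkm jikfj ddh fgg kaok xlqwf uljok gkwcj ocfq bgwuh vqcro
Hunk 3: at line 2 remove [ddh,fgg,kaok] add [vlccv,mlh] -> 10 lines: fkm jikfj vlccv mlh xlqwf uljok gkwcj ocfq bgwuh vqcro
Hunk 4: at line 2 remove [mlh,xlqwf,uljok] add [gfps] -> 8 lines: fkm jikfj vlccv gfps gkwcj ocfq bgwuh vqcro
Hunk 5: at line 1 remove [vlccv,gfps,gkwcj] add [fty,ekij] -> 7 lines: fkm jikfj fty ekij ocfq bgwuh vqcro
Hunk 6: at line 5 remove [bgwuh] add [hfkok] -> 7 lines: fkm jikfj fty ekij ocfq hfkok vqcro
Hunk 7: at line 1 remove [jikfj] add [vyvg] -> 7 lines: fkm vyvg fty ekij ocfq hfkok vqcro

Answer: fkm
vyvg
fty
ekij
ocfq
hfkok
vqcro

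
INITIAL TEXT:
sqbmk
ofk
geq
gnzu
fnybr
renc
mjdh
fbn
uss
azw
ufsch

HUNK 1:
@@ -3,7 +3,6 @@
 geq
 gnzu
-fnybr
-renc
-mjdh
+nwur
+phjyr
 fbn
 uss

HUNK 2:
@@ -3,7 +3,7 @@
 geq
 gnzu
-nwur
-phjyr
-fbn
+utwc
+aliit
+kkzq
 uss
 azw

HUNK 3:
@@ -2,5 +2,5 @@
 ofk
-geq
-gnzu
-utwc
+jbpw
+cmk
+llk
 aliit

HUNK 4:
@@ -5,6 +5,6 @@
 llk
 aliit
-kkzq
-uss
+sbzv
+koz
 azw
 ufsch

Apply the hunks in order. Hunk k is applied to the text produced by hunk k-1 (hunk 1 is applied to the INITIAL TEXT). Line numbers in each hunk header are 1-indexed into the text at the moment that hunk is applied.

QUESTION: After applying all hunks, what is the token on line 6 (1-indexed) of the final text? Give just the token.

Hunk 1: at line 3 remove [fnybr,renc,mjdh] add [nwur,phjyr] -> 10 lines: sqbmk ofk geq gnzu nwur phjyr fbn uss azw ufsch
Hunk 2: at line 3 remove [nwur,phjyr,fbn] add [utwc,aliit,kkzq] -> 10 lines: sqbmk ofk geq gnzu utwc aliit kkzq uss azw ufsch
Hunk 3: at line 2 remove [geq,gnzu,utwc] add [jbpw,cmk,llk] -> 10 lines: sqbmk ofk jbpw cmk llk aliit kkzq uss azw ufsch
Hunk 4: at line 5 remove [kkzq,uss] add [sbzv,koz] -> 10 lines: sqbmk ofk jbpw cmk llk aliit sbzv koz azw ufsch
Final line 6: aliit

Answer: aliit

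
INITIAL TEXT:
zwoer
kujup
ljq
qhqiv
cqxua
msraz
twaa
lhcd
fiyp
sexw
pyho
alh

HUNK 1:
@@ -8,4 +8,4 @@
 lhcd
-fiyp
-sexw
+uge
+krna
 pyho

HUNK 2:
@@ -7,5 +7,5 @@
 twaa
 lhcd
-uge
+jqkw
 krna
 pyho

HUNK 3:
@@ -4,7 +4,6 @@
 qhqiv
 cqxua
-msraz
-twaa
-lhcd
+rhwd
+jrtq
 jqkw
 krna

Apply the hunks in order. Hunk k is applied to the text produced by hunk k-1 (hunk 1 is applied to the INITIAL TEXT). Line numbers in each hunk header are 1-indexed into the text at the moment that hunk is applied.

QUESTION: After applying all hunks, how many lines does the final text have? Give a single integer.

Hunk 1: at line 8 remove [fiyp,sexw] add [uge,krna] -> 12 lines: zwoer kujup ljq qhqiv cqxua msraz twaa lhcd uge krna pyho alh
Hunk 2: at line 7 remove [uge] add [jqkw] -> 12 lines: zwoer kujup ljq qhqiv cqxua msraz twaa lhcd jqkw krna pyho alh
Hunk 3: at line 4 remove [msraz,twaa,lhcd] add [rhwd,jrtq] -> 11 lines: zwoer kujup ljq qhqiv cqxua rhwd jrtq jqkw krna pyho alh
Final line count: 11

Answer: 11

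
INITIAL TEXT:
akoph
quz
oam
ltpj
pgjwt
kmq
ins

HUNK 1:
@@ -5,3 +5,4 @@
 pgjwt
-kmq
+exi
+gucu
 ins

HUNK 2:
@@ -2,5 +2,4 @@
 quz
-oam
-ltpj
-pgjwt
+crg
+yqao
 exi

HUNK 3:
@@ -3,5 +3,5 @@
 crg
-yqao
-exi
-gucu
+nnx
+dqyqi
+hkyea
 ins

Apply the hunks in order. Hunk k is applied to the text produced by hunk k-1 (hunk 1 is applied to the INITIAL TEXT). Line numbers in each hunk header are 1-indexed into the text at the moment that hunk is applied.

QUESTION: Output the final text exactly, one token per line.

Hunk 1: at line 5 remove [kmq] add [exi,gucu] -> 8 lines: akoph quz oam ltpj pgjwt exi gucu ins
Hunk 2: at line 2 remove [oam,ltpj,pgjwt] add [crg,yqao] -> 7 lines: akoph quz crg yqao exi gucu ins
Hunk 3: at line 3 remove [yqao,exi,gucu] add [nnx,dqyqi,hkyea] -> 7 lines: akoph quz crg nnx dqyqi hkyea ins

Answer: akoph
quz
crg
nnx
dqyqi
hkyea
ins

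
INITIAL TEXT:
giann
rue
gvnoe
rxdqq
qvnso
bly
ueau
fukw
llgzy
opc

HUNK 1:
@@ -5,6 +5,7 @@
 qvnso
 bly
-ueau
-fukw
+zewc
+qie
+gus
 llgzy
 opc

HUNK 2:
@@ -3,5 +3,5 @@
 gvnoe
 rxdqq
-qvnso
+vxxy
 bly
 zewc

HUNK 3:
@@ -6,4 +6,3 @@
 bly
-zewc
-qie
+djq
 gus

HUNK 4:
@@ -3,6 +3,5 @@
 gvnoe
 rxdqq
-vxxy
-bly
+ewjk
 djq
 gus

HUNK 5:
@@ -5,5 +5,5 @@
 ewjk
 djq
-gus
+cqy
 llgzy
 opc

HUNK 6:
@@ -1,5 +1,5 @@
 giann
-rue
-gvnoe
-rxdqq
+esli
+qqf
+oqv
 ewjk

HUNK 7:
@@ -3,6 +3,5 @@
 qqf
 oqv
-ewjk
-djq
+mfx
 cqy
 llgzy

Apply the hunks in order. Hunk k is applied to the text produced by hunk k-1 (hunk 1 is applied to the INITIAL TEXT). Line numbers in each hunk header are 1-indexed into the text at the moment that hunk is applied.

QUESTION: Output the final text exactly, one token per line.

Answer: giann
esli
qqf
oqv
mfx
cqy
llgzy
opc

Derivation:
Hunk 1: at line 5 remove [ueau,fukw] add [zewc,qie,gus] -> 11 lines: giann rue gvnoe rxdqq qvnso bly zewc qie gus llgzy opc
Hunk 2: at line 3 remove [qvnso] add [vxxy] -> 11 lines: giann rue gvnoe rxdqq vxxy bly zewc qie gus llgzy opc
Hunk 3: at line 6 remove [zewc,qie] add [djq] -> 10 lines: giann rue gvnoe rxdqq vxxy bly djq gus llgzy opc
Hunk 4: at line 3 remove [vxxy,bly] add [ewjk] -> 9 lines: giann rue gvnoe rxdqq ewjk djq gus llgzy opc
Hunk 5: at line 5 remove [gus] add [cqy] -> 9 lines: giann rue gvnoe rxdqq ewjk djq cqy llgzy opc
Hunk 6: at line 1 remove [rue,gvnoe,rxdqq] add [esli,qqf,oqv] -> 9 lines: giann esli qqf oqv ewjk djq cqy llgzy opc
Hunk 7: at line 3 remove [ewjk,djq] add [mfx] -> 8 lines: giann esli qqf oqv mfx cqy llgzy opc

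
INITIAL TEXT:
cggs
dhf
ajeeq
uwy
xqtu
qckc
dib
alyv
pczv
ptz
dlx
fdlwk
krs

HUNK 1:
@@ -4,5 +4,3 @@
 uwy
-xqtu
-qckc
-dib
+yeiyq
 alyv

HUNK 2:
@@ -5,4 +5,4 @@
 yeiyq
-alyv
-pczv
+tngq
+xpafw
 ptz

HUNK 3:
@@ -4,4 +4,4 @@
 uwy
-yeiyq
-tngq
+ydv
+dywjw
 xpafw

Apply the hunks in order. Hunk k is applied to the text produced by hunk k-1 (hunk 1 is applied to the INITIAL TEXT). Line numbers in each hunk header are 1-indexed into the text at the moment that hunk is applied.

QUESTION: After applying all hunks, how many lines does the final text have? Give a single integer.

Hunk 1: at line 4 remove [xqtu,qckc,dib] add [yeiyq] -> 11 lines: cggs dhf ajeeq uwy yeiyq alyv pczv ptz dlx fdlwk krs
Hunk 2: at line 5 remove [alyv,pczv] add [tngq,xpafw] -> 11 lines: cggs dhf ajeeq uwy yeiyq tngq xpafw ptz dlx fdlwk krs
Hunk 3: at line 4 remove [yeiyq,tngq] add [ydv,dywjw] -> 11 lines: cggs dhf ajeeq uwy ydv dywjw xpafw ptz dlx fdlwk krs
Final line count: 11

Answer: 11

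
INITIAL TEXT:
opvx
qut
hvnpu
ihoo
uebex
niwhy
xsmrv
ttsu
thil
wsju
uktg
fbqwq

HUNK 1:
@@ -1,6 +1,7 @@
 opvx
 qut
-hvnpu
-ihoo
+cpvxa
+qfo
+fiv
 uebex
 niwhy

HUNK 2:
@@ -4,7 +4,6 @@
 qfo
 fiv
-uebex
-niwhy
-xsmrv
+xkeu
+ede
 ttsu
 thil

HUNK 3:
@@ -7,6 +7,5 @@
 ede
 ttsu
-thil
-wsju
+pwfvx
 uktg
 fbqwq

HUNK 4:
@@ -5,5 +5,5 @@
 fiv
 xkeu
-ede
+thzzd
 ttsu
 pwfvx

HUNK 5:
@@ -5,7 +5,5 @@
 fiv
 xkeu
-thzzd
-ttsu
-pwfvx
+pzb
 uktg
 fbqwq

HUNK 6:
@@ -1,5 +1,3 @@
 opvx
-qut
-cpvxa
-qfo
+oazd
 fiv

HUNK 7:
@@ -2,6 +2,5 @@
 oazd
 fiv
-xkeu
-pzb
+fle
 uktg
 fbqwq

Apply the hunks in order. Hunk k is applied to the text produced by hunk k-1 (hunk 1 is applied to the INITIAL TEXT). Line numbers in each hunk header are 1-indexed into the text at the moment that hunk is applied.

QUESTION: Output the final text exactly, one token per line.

Hunk 1: at line 1 remove [hvnpu,ihoo] add [cpvxa,qfo,fiv] -> 13 lines: opvx qut cpvxa qfo fiv uebex niwhy xsmrv ttsu thil wsju uktg fbqwq
Hunk 2: at line 4 remove [uebex,niwhy,xsmrv] add [xkeu,ede] -> 12 lines: opvx qut cpvxa qfo fiv xkeu ede ttsu thil wsju uktg fbqwq
Hunk 3: at line 7 remove [thil,wsju] add [pwfvx] -> 11 lines: opvx qut cpvxa qfo fiv xkeu ede ttsu pwfvx uktg fbqwq
Hunk 4: at line 5 remove [ede] add [thzzd] -> 11 lines: opvx qut cpvxa qfo fiv xkeu thzzd ttsu pwfvx uktg fbqwq
Hunk 5: at line 5 remove [thzzd,ttsu,pwfvx] add [pzb] -> 9 lines: opvx qut cpvxa qfo fiv xkeu pzb uktg fbqwq
Hunk 6: at line 1 remove [qut,cpvxa,qfo] add [oazd] -> 7 lines: opvx oazd fiv xkeu pzb uktg fbqwq
Hunk 7: at line 2 remove [xkeu,pzb] add [fle] -> 6 lines: opvx oazd fiv fle uktg fbqwq

Answer: opvx
oazd
fiv
fle
uktg
fbqwq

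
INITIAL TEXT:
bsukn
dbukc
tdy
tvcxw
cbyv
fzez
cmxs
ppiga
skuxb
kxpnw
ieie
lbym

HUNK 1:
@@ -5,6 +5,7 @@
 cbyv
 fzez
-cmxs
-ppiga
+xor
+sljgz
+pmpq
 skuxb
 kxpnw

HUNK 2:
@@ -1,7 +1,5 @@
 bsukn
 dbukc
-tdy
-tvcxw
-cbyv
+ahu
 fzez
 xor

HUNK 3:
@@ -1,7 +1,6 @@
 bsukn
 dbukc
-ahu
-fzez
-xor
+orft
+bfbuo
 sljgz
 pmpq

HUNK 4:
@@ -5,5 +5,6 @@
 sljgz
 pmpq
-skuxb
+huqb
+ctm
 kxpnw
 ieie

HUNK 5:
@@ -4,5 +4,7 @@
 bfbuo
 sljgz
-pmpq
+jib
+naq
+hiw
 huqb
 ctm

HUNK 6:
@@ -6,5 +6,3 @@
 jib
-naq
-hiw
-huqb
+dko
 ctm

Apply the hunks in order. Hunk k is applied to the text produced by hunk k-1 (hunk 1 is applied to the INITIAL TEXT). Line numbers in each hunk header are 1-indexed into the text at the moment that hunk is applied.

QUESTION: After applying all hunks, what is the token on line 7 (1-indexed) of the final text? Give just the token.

Answer: dko

Derivation:
Hunk 1: at line 5 remove [cmxs,ppiga] add [xor,sljgz,pmpq] -> 13 lines: bsukn dbukc tdy tvcxw cbyv fzez xor sljgz pmpq skuxb kxpnw ieie lbym
Hunk 2: at line 1 remove [tdy,tvcxw,cbyv] add [ahu] -> 11 lines: bsukn dbukc ahu fzez xor sljgz pmpq skuxb kxpnw ieie lbym
Hunk 3: at line 1 remove [ahu,fzez,xor] add [orft,bfbuo] -> 10 lines: bsukn dbukc orft bfbuo sljgz pmpq skuxb kxpnw ieie lbym
Hunk 4: at line 5 remove [skuxb] add [huqb,ctm] -> 11 lines: bsukn dbukc orft bfbuo sljgz pmpq huqb ctm kxpnw ieie lbym
Hunk 5: at line 4 remove [pmpq] add [jib,naq,hiw] -> 13 lines: bsukn dbukc orft bfbuo sljgz jib naq hiw huqb ctm kxpnw ieie lbym
Hunk 6: at line 6 remove [naq,hiw,huqb] add [dko] -> 11 lines: bsukn dbukc orft bfbuo sljgz jib dko ctm kxpnw ieie lbym
Final line 7: dko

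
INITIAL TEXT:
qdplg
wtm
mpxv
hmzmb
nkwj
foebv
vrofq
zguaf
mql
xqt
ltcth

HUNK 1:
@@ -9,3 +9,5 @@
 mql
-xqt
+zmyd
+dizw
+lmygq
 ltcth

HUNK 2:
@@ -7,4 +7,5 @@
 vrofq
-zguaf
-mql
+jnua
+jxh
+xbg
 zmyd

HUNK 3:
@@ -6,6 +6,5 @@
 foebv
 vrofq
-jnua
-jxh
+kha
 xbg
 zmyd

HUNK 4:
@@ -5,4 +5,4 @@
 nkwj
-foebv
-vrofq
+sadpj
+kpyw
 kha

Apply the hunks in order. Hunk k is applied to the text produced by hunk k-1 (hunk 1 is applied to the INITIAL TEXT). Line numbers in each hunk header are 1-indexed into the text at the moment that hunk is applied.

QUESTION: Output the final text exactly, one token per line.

Hunk 1: at line 9 remove [xqt] add [zmyd,dizw,lmygq] -> 13 lines: qdplg wtm mpxv hmzmb nkwj foebv vrofq zguaf mql zmyd dizw lmygq ltcth
Hunk 2: at line 7 remove [zguaf,mql] add [jnua,jxh,xbg] -> 14 lines: qdplg wtm mpxv hmzmb nkwj foebv vrofq jnua jxh xbg zmyd dizw lmygq ltcth
Hunk 3: at line 6 remove [jnua,jxh] add [kha] -> 13 lines: qdplg wtm mpxv hmzmb nkwj foebv vrofq kha xbg zmyd dizw lmygq ltcth
Hunk 4: at line 5 remove [foebv,vrofq] add [sadpj,kpyw] -> 13 lines: qdplg wtm mpxv hmzmb nkwj sadpj kpyw kha xbg zmyd dizw lmygq ltcth

Answer: qdplg
wtm
mpxv
hmzmb
nkwj
sadpj
kpyw
kha
xbg
zmyd
dizw
lmygq
ltcth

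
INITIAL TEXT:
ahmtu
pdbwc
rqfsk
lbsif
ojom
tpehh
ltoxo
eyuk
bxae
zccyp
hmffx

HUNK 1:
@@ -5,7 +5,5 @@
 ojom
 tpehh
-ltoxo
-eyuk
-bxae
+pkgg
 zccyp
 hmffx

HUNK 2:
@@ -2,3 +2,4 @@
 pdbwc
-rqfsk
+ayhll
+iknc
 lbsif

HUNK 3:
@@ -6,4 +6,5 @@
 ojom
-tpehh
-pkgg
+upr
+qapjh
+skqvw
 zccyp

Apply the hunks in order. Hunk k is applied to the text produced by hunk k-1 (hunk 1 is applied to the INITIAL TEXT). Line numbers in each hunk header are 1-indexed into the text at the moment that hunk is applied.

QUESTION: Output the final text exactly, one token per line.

Answer: ahmtu
pdbwc
ayhll
iknc
lbsif
ojom
upr
qapjh
skqvw
zccyp
hmffx

Derivation:
Hunk 1: at line 5 remove [ltoxo,eyuk,bxae] add [pkgg] -> 9 lines: ahmtu pdbwc rqfsk lbsif ojom tpehh pkgg zccyp hmffx
Hunk 2: at line 2 remove [rqfsk] add [ayhll,iknc] -> 10 lines: ahmtu pdbwc ayhll iknc lbsif ojom tpehh pkgg zccyp hmffx
Hunk 3: at line 6 remove [tpehh,pkgg] add [upr,qapjh,skqvw] -> 11 lines: ahmtu pdbwc ayhll iknc lbsif ojom upr qapjh skqvw zccyp hmffx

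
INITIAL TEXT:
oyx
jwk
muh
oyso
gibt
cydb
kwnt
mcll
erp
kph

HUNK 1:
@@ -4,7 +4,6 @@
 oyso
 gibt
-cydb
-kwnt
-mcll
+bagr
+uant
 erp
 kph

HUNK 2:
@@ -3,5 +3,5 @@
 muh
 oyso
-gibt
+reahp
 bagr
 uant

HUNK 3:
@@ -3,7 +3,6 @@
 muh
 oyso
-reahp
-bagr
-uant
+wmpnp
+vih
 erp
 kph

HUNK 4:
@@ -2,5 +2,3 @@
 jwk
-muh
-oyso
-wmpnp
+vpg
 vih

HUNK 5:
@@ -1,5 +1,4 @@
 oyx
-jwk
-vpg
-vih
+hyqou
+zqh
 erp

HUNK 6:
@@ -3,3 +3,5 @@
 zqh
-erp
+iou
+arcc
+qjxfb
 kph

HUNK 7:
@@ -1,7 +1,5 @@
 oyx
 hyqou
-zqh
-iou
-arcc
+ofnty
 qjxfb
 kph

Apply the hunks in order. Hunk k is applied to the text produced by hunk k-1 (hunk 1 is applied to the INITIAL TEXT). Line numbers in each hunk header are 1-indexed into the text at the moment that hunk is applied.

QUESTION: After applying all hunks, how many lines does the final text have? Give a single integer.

Hunk 1: at line 4 remove [cydb,kwnt,mcll] add [bagr,uant] -> 9 lines: oyx jwk muh oyso gibt bagr uant erp kph
Hunk 2: at line 3 remove [gibt] add [reahp] -> 9 lines: oyx jwk muh oyso reahp bagr uant erp kph
Hunk 3: at line 3 remove [reahp,bagr,uant] add [wmpnp,vih] -> 8 lines: oyx jwk muh oyso wmpnp vih erp kph
Hunk 4: at line 2 remove [muh,oyso,wmpnp] add [vpg] -> 6 lines: oyx jwk vpg vih erp kph
Hunk 5: at line 1 remove [jwk,vpg,vih] add [hyqou,zqh] -> 5 lines: oyx hyqou zqh erp kph
Hunk 6: at line 3 remove [erp] add [iou,arcc,qjxfb] -> 7 lines: oyx hyqou zqh iou arcc qjxfb kph
Hunk 7: at line 1 remove [zqh,iou,arcc] add [ofnty] -> 5 lines: oyx hyqou ofnty qjxfb kph
Final line count: 5

Answer: 5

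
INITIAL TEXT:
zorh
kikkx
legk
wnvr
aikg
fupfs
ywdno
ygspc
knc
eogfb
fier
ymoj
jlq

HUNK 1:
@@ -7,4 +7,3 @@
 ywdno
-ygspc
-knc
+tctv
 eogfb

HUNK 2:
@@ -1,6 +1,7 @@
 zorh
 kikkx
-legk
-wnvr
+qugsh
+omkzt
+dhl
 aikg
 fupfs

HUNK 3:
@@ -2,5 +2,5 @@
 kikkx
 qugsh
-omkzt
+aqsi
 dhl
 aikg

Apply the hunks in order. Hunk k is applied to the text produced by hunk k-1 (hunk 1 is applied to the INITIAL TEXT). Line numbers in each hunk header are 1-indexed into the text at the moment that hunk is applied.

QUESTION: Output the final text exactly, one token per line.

Answer: zorh
kikkx
qugsh
aqsi
dhl
aikg
fupfs
ywdno
tctv
eogfb
fier
ymoj
jlq

Derivation:
Hunk 1: at line 7 remove [ygspc,knc] add [tctv] -> 12 lines: zorh kikkx legk wnvr aikg fupfs ywdno tctv eogfb fier ymoj jlq
Hunk 2: at line 1 remove [legk,wnvr] add [qugsh,omkzt,dhl] -> 13 lines: zorh kikkx qugsh omkzt dhl aikg fupfs ywdno tctv eogfb fier ymoj jlq
Hunk 3: at line 2 remove [omkzt] add [aqsi] -> 13 lines: zorh kikkx qugsh aqsi dhl aikg fupfs ywdno tctv eogfb fier ymoj jlq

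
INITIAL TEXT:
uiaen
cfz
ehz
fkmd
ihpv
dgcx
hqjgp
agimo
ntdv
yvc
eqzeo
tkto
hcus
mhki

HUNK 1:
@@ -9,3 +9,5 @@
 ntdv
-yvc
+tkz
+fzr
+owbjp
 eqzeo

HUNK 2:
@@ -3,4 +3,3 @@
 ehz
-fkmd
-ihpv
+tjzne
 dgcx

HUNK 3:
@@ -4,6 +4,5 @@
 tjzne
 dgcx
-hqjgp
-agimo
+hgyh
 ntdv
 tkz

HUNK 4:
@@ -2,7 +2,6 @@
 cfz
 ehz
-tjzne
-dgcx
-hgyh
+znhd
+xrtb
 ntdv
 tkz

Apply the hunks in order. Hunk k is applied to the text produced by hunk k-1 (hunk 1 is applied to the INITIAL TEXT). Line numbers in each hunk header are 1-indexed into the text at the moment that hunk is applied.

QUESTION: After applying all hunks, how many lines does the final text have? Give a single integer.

Answer: 13

Derivation:
Hunk 1: at line 9 remove [yvc] add [tkz,fzr,owbjp] -> 16 lines: uiaen cfz ehz fkmd ihpv dgcx hqjgp agimo ntdv tkz fzr owbjp eqzeo tkto hcus mhki
Hunk 2: at line 3 remove [fkmd,ihpv] add [tjzne] -> 15 lines: uiaen cfz ehz tjzne dgcx hqjgp agimo ntdv tkz fzr owbjp eqzeo tkto hcus mhki
Hunk 3: at line 4 remove [hqjgp,agimo] add [hgyh] -> 14 lines: uiaen cfz ehz tjzne dgcx hgyh ntdv tkz fzr owbjp eqzeo tkto hcus mhki
Hunk 4: at line 2 remove [tjzne,dgcx,hgyh] add [znhd,xrtb] -> 13 lines: uiaen cfz ehz znhd xrtb ntdv tkz fzr owbjp eqzeo tkto hcus mhki
Final line count: 13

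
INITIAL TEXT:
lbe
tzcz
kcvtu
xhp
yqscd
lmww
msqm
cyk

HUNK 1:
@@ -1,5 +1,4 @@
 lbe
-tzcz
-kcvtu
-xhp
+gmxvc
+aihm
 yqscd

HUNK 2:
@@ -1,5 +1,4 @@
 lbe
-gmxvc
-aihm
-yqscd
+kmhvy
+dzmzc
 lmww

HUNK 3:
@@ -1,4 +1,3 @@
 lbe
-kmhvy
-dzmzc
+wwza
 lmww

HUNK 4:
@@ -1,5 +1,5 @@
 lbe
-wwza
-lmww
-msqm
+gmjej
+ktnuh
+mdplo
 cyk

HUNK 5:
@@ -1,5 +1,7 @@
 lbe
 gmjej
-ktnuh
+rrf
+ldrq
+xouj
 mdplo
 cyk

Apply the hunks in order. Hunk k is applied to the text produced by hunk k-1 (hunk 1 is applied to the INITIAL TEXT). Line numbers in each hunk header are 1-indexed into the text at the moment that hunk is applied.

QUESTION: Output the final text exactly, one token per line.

Answer: lbe
gmjej
rrf
ldrq
xouj
mdplo
cyk

Derivation:
Hunk 1: at line 1 remove [tzcz,kcvtu,xhp] add [gmxvc,aihm] -> 7 lines: lbe gmxvc aihm yqscd lmww msqm cyk
Hunk 2: at line 1 remove [gmxvc,aihm,yqscd] add [kmhvy,dzmzc] -> 6 lines: lbe kmhvy dzmzc lmww msqm cyk
Hunk 3: at line 1 remove [kmhvy,dzmzc] add [wwza] -> 5 lines: lbe wwza lmww msqm cyk
Hunk 4: at line 1 remove [wwza,lmww,msqm] add [gmjej,ktnuh,mdplo] -> 5 lines: lbe gmjej ktnuh mdplo cyk
Hunk 5: at line 1 remove [ktnuh] add [rrf,ldrq,xouj] -> 7 lines: lbe gmjej rrf ldrq xouj mdplo cyk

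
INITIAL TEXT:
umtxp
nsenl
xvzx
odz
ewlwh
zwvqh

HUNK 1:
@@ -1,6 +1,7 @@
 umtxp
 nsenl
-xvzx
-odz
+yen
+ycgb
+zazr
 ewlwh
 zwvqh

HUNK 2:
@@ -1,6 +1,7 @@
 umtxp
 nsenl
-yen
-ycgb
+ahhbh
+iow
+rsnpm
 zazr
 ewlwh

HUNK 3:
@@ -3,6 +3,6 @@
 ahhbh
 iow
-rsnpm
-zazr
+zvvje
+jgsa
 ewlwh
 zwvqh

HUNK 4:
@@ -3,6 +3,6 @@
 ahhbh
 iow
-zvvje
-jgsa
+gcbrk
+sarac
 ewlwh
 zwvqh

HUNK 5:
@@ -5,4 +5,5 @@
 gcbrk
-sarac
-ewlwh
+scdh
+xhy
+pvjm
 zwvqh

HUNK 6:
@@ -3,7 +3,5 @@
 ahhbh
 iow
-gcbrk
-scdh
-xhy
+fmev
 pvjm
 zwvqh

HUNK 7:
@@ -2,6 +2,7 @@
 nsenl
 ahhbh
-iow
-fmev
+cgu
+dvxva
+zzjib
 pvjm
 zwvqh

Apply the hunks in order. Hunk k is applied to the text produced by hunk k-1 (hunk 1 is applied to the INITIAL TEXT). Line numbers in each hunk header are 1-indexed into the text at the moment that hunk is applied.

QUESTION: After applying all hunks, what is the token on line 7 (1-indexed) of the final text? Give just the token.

Hunk 1: at line 1 remove [xvzx,odz] add [yen,ycgb,zazr] -> 7 lines: umtxp nsenl yen ycgb zazr ewlwh zwvqh
Hunk 2: at line 1 remove [yen,ycgb] add [ahhbh,iow,rsnpm] -> 8 lines: umtxp nsenl ahhbh iow rsnpm zazr ewlwh zwvqh
Hunk 3: at line 3 remove [rsnpm,zazr] add [zvvje,jgsa] -> 8 lines: umtxp nsenl ahhbh iow zvvje jgsa ewlwh zwvqh
Hunk 4: at line 3 remove [zvvje,jgsa] add [gcbrk,sarac] -> 8 lines: umtxp nsenl ahhbh iow gcbrk sarac ewlwh zwvqh
Hunk 5: at line 5 remove [sarac,ewlwh] add [scdh,xhy,pvjm] -> 9 lines: umtxp nsenl ahhbh iow gcbrk scdh xhy pvjm zwvqh
Hunk 6: at line 3 remove [gcbrk,scdh,xhy] add [fmev] -> 7 lines: umtxp nsenl ahhbh iow fmev pvjm zwvqh
Hunk 7: at line 2 remove [iow,fmev] add [cgu,dvxva,zzjib] -> 8 lines: umtxp nsenl ahhbh cgu dvxva zzjib pvjm zwvqh
Final line 7: pvjm

Answer: pvjm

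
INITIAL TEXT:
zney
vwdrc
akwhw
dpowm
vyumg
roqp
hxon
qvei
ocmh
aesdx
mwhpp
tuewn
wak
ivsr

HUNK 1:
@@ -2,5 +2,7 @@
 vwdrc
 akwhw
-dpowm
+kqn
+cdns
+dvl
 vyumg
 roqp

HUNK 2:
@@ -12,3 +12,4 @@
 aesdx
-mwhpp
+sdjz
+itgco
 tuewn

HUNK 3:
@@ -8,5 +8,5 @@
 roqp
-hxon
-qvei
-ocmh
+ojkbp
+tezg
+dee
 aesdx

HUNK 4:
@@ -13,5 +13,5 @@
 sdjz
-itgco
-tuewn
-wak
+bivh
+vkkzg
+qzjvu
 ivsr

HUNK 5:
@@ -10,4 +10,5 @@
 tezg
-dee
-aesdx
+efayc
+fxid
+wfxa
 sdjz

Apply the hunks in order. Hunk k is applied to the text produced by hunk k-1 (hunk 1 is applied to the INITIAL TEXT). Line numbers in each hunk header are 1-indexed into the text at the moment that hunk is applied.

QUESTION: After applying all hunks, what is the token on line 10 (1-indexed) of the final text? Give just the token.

Hunk 1: at line 2 remove [dpowm] add [kqn,cdns,dvl] -> 16 lines: zney vwdrc akwhw kqn cdns dvl vyumg roqp hxon qvei ocmh aesdx mwhpp tuewn wak ivsr
Hunk 2: at line 12 remove [mwhpp] add [sdjz,itgco] -> 17 lines: zney vwdrc akwhw kqn cdns dvl vyumg roqp hxon qvei ocmh aesdx sdjz itgco tuewn wak ivsr
Hunk 3: at line 8 remove [hxon,qvei,ocmh] add [ojkbp,tezg,dee] -> 17 lines: zney vwdrc akwhw kqn cdns dvl vyumg roqp ojkbp tezg dee aesdx sdjz itgco tuewn wak ivsr
Hunk 4: at line 13 remove [itgco,tuewn,wak] add [bivh,vkkzg,qzjvu] -> 17 lines: zney vwdrc akwhw kqn cdns dvl vyumg roqp ojkbp tezg dee aesdx sdjz bivh vkkzg qzjvu ivsr
Hunk 5: at line 10 remove [dee,aesdx] add [efayc,fxid,wfxa] -> 18 lines: zney vwdrc akwhw kqn cdns dvl vyumg roqp ojkbp tezg efayc fxid wfxa sdjz bivh vkkzg qzjvu ivsr
Final line 10: tezg

Answer: tezg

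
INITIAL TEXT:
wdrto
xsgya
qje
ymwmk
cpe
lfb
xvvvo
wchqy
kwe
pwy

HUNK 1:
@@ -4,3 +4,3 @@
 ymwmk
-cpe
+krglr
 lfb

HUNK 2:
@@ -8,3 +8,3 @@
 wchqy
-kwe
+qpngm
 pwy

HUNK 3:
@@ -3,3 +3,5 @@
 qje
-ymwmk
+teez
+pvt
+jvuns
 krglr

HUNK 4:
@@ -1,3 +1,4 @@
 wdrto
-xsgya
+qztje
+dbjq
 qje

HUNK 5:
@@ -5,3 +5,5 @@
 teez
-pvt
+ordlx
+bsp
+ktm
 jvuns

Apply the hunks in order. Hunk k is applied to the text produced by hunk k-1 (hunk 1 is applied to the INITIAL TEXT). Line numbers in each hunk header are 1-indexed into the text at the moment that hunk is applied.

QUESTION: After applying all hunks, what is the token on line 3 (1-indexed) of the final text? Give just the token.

Hunk 1: at line 4 remove [cpe] add [krglr] -> 10 lines: wdrto xsgya qje ymwmk krglr lfb xvvvo wchqy kwe pwy
Hunk 2: at line 8 remove [kwe] add [qpngm] -> 10 lines: wdrto xsgya qje ymwmk krglr lfb xvvvo wchqy qpngm pwy
Hunk 3: at line 3 remove [ymwmk] add [teez,pvt,jvuns] -> 12 lines: wdrto xsgya qje teez pvt jvuns krglr lfb xvvvo wchqy qpngm pwy
Hunk 4: at line 1 remove [xsgya] add [qztje,dbjq] -> 13 lines: wdrto qztje dbjq qje teez pvt jvuns krglr lfb xvvvo wchqy qpngm pwy
Hunk 5: at line 5 remove [pvt] add [ordlx,bsp,ktm] -> 15 lines: wdrto qztje dbjq qje teez ordlx bsp ktm jvuns krglr lfb xvvvo wchqy qpngm pwy
Final line 3: dbjq

Answer: dbjq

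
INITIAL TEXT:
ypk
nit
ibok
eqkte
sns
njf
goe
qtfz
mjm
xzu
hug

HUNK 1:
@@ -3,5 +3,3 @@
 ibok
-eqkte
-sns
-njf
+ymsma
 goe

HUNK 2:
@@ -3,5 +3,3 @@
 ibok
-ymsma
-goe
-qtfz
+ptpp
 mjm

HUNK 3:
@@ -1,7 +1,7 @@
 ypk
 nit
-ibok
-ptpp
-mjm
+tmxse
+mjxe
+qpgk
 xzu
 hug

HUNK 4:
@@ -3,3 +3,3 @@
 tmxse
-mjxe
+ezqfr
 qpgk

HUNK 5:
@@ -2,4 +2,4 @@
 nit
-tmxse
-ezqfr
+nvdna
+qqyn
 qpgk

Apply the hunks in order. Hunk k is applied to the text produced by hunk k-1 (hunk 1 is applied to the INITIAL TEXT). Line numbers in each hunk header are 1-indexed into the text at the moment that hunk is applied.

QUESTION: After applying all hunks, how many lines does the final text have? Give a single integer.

Answer: 7

Derivation:
Hunk 1: at line 3 remove [eqkte,sns,njf] add [ymsma] -> 9 lines: ypk nit ibok ymsma goe qtfz mjm xzu hug
Hunk 2: at line 3 remove [ymsma,goe,qtfz] add [ptpp] -> 7 lines: ypk nit ibok ptpp mjm xzu hug
Hunk 3: at line 1 remove [ibok,ptpp,mjm] add [tmxse,mjxe,qpgk] -> 7 lines: ypk nit tmxse mjxe qpgk xzu hug
Hunk 4: at line 3 remove [mjxe] add [ezqfr] -> 7 lines: ypk nit tmxse ezqfr qpgk xzu hug
Hunk 5: at line 2 remove [tmxse,ezqfr] add [nvdna,qqyn] -> 7 lines: ypk nit nvdna qqyn qpgk xzu hug
Final line count: 7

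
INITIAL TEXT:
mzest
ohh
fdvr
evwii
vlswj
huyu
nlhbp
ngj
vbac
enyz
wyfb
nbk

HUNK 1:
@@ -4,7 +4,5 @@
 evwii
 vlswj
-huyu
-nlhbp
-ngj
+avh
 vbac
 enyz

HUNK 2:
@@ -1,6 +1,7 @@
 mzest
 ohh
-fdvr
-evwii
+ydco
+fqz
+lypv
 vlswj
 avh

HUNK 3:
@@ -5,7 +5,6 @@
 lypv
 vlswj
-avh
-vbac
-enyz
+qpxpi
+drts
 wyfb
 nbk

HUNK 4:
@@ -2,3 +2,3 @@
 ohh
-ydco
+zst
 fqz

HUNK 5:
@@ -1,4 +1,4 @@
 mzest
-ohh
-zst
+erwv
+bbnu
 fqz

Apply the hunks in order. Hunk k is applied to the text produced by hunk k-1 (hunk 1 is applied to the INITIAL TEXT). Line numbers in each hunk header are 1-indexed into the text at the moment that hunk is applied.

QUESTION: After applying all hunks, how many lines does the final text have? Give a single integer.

Hunk 1: at line 4 remove [huyu,nlhbp,ngj] add [avh] -> 10 lines: mzest ohh fdvr evwii vlswj avh vbac enyz wyfb nbk
Hunk 2: at line 1 remove [fdvr,evwii] add [ydco,fqz,lypv] -> 11 lines: mzest ohh ydco fqz lypv vlswj avh vbac enyz wyfb nbk
Hunk 3: at line 5 remove [avh,vbac,enyz] add [qpxpi,drts] -> 10 lines: mzest ohh ydco fqz lypv vlswj qpxpi drts wyfb nbk
Hunk 4: at line 2 remove [ydco] add [zst] -> 10 lines: mzest ohh zst fqz lypv vlswj qpxpi drts wyfb nbk
Hunk 5: at line 1 remove [ohh,zst] add [erwv,bbnu] -> 10 lines: mzest erwv bbnu fqz lypv vlswj qpxpi drts wyfb nbk
Final line count: 10

Answer: 10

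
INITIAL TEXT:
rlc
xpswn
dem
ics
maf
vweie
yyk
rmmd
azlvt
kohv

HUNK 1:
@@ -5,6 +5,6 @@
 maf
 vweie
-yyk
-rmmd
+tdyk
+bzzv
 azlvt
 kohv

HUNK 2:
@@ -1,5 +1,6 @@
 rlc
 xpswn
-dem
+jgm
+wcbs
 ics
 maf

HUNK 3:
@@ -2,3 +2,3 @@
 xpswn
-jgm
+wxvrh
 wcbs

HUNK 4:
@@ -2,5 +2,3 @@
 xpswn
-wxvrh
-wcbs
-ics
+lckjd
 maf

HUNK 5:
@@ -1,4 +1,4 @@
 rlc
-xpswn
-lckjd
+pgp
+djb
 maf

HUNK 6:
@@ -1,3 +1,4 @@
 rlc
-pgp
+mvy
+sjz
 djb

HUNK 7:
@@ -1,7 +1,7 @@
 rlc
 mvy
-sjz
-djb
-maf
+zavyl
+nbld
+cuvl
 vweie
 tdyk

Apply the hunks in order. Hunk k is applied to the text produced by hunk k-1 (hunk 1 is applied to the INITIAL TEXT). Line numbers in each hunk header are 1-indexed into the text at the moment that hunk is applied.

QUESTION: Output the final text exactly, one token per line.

Hunk 1: at line 5 remove [yyk,rmmd] add [tdyk,bzzv] -> 10 lines: rlc xpswn dem ics maf vweie tdyk bzzv azlvt kohv
Hunk 2: at line 1 remove [dem] add [jgm,wcbs] -> 11 lines: rlc xpswn jgm wcbs ics maf vweie tdyk bzzv azlvt kohv
Hunk 3: at line 2 remove [jgm] add [wxvrh] -> 11 lines: rlc xpswn wxvrh wcbs ics maf vweie tdyk bzzv azlvt kohv
Hunk 4: at line 2 remove [wxvrh,wcbs,ics] add [lckjd] -> 9 lines: rlc xpswn lckjd maf vweie tdyk bzzv azlvt kohv
Hunk 5: at line 1 remove [xpswn,lckjd] add [pgp,djb] -> 9 lines: rlc pgp djb maf vweie tdyk bzzv azlvt kohv
Hunk 6: at line 1 remove [pgp] add [mvy,sjz] -> 10 lines: rlc mvy sjz djb maf vweie tdyk bzzv azlvt kohv
Hunk 7: at line 1 remove [sjz,djb,maf] add [zavyl,nbld,cuvl] -> 10 lines: rlc mvy zavyl nbld cuvl vweie tdyk bzzv azlvt kohv

Answer: rlc
mvy
zavyl
nbld
cuvl
vweie
tdyk
bzzv
azlvt
kohv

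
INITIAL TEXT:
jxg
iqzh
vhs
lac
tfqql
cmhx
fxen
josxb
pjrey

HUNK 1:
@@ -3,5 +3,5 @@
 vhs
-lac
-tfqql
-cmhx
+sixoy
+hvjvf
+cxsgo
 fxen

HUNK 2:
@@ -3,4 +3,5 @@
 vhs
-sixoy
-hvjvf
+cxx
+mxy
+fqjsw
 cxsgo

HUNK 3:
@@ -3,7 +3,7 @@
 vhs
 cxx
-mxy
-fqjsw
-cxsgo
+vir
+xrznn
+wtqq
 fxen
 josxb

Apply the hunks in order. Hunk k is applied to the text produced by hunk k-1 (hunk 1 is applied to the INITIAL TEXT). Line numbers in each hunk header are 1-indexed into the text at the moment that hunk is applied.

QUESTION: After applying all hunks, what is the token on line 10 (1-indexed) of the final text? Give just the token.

Answer: pjrey

Derivation:
Hunk 1: at line 3 remove [lac,tfqql,cmhx] add [sixoy,hvjvf,cxsgo] -> 9 lines: jxg iqzh vhs sixoy hvjvf cxsgo fxen josxb pjrey
Hunk 2: at line 3 remove [sixoy,hvjvf] add [cxx,mxy,fqjsw] -> 10 lines: jxg iqzh vhs cxx mxy fqjsw cxsgo fxen josxb pjrey
Hunk 3: at line 3 remove [mxy,fqjsw,cxsgo] add [vir,xrznn,wtqq] -> 10 lines: jxg iqzh vhs cxx vir xrznn wtqq fxen josxb pjrey
Final line 10: pjrey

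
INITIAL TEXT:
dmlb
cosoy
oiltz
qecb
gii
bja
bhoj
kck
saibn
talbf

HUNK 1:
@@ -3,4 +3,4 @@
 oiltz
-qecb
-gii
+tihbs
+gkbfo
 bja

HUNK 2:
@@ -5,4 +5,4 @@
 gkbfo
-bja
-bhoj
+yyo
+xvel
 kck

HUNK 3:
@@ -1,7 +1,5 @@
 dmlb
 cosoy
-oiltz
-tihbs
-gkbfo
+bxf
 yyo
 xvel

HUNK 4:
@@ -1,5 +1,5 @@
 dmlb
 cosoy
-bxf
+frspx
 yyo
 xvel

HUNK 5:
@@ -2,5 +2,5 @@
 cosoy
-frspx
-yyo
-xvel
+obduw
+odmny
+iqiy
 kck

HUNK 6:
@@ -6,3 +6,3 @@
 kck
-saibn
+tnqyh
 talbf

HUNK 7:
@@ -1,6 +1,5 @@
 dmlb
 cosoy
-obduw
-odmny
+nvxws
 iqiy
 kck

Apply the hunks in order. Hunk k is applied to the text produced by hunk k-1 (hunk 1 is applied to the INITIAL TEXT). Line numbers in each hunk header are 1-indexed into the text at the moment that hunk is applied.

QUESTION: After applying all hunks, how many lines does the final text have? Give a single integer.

Hunk 1: at line 3 remove [qecb,gii] add [tihbs,gkbfo] -> 10 lines: dmlb cosoy oiltz tihbs gkbfo bja bhoj kck saibn talbf
Hunk 2: at line 5 remove [bja,bhoj] add [yyo,xvel] -> 10 lines: dmlb cosoy oiltz tihbs gkbfo yyo xvel kck saibn talbf
Hunk 3: at line 1 remove [oiltz,tihbs,gkbfo] add [bxf] -> 8 lines: dmlb cosoy bxf yyo xvel kck saibn talbf
Hunk 4: at line 1 remove [bxf] add [frspx] -> 8 lines: dmlb cosoy frspx yyo xvel kck saibn talbf
Hunk 5: at line 2 remove [frspx,yyo,xvel] add [obduw,odmny,iqiy] -> 8 lines: dmlb cosoy obduw odmny iqiy kck saibn talbf
Hunk 6: at line 6 remove [saibn] add [tnqyh] -> 8 lines: dmlb cosoy obduw odmny iqiy kck tnqyh talbf
Hunk 7: at line 1 remove [obduw,odmny] add [nvxws] -> 7 lines: dmlb cosoy nvxws iqiy kck tnqyh talbf
Final line count: 7

Answer: 7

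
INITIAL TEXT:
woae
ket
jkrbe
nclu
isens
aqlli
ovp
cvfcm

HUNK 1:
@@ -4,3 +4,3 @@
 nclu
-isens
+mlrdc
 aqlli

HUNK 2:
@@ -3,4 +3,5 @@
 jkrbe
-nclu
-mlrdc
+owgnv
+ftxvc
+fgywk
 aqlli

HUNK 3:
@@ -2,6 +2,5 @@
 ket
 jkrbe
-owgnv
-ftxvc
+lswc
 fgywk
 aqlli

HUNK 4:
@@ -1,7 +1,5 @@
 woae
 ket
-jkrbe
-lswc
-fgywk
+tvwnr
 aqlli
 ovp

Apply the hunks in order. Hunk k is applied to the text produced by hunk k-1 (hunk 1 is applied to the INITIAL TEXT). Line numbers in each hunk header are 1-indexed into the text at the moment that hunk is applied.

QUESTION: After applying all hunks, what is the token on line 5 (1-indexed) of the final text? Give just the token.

Hunk 1: at line 4 remove [isens] add [mlrdc] -> 8 lines: woae ket jkrbe nclu mlrdc aqlli ovp cvfcm
Hunk 2: at line 3 remove [nclu,mlrdc] add [owgnv,ftxvc,fgywk] -> 9 lines: woae ket jkrbe owgnv ftxvc fgywk aqlli ovp cvfcm
Hunk 3: at line 2 remove [owgnv,ftxvc] add [lswc] -> 8 lines: woae ket jkrbe lswc fgywk aqlli ovp cvfcm
Hunk 4: at line 1 remove [jkrbe,lswc,fgywk] add [tvwnr] -> 6 lines: woae ket tvwnr aqlli ovp cvfcm
Final line 5: ovp

Answer: ovp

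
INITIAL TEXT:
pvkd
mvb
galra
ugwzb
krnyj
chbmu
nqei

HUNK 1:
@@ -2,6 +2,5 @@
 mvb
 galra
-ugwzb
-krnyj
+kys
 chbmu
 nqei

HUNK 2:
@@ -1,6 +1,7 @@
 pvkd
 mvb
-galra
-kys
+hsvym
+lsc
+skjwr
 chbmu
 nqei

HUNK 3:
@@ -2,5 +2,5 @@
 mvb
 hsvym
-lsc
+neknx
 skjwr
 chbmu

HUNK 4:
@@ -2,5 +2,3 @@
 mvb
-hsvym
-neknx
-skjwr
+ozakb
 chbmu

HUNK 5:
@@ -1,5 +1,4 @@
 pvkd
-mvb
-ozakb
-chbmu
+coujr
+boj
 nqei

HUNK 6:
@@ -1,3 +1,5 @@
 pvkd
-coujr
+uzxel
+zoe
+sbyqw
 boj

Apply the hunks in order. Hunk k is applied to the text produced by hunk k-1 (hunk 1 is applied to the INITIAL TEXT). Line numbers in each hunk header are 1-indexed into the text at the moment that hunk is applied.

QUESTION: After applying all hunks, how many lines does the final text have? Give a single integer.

Hunk 1: at line 2 remove [ugwzb,krnyj] add [kys] -> 6 lines: pvkd mvb galra kys chbmu nqei
Hunk 2: at line 1 remove [galra,kys] add [hsvym,lsc,skjwr] -> 7 lines: pvkd mvb hsvym lsc skjwr chbmu nqei
Hunk 3: at line 2 remove [lsc] add [neknx] -> 7 lines: pvkd mvb hsvym neknx skjwr chbmu nqei
Hunk 4: at line 2 remove [hsvym,neknx,skjwr] add [ozakb] -> 5 lines: pvkd mvb ozakb chbmu nqei
Hunk 5: at line 1 remove [mvb,ozakb,chbmu] add [coujr,boj] -> 4 lines: pvkd coujr boj nqei
Hunk 6: at line 1 remove [coujr] add [uzxel,zoe,sbyqw] -> 6 lines: pvkd uzxel zoe sbyqw boj nqei
Final line count: 6

Answer: 6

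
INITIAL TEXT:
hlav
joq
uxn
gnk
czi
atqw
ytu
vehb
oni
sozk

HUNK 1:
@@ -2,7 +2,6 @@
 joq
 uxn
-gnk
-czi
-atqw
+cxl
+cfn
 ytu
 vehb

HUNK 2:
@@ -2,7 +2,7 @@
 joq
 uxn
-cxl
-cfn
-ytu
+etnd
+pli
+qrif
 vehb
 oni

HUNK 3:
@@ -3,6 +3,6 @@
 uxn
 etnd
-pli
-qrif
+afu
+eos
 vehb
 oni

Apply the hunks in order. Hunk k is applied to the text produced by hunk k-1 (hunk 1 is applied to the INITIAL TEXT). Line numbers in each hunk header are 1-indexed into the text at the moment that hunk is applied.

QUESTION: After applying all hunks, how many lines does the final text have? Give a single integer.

Hunk 1: at line 2 remove [gnk,czi,atqw] add [cxl,cfn] -> 9 lines: hlav joq uxn cxl cfn ytu vehb oni sozk
Hunk 2: at line 2 remove [cxl,cfn,ytu] add [etnd,pli,qrif] -> 9 lines: hlav joq uxn etnd pli qrif vehb oni sozk
Hunk 3: at line 3 remove [pli,qrif] add [afu,eos] -> 9 lines: hlav joq uxn etnd afu eos vehb oni sozk
Final line count: 9

Answer: 9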